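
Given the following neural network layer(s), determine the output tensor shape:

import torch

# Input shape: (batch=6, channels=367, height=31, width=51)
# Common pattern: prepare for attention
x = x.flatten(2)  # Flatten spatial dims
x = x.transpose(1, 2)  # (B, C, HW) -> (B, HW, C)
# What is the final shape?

Input shape: (6, 367, 31, 51)
  -> after flatten(2): (6, 367, 1581)
Output shape: (6, 1581, 367)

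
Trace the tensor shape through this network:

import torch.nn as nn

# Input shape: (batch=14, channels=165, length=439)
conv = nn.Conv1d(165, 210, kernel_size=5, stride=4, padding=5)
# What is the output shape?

Input shape: (14, 165, 439)
Output shape: (14, 210, 112)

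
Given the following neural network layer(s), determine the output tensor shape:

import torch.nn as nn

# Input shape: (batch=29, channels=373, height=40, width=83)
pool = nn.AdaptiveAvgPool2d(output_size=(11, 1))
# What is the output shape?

Input shape: (29, 373, 40, 83)
Output shape: (29, 373, 11, 1)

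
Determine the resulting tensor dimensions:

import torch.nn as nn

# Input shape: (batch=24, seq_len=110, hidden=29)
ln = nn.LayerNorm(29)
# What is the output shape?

Input shape: (24, 110, 29)
Output shape: (24, 110, 29)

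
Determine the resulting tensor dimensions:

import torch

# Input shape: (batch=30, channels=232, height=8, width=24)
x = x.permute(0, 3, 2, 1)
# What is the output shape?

Input shape: (30, 232, 8, 24)
Output shape: (30, 24, 8, 232)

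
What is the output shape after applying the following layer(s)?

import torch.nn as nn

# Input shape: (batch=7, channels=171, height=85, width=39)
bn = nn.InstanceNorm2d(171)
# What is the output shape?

Input shape: (7, 171, 85, 39)
Output shape: (7, 171, 85, 39)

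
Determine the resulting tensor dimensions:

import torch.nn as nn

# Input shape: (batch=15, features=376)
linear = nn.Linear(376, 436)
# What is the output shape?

Input shape: (15, 376)
Output shape: (15, 436)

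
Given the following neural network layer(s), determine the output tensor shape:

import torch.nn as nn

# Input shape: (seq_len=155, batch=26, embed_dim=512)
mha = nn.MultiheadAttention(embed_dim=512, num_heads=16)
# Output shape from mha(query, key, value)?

Input shape: (155, 26, 512)
Output shape: (155, 26, 512)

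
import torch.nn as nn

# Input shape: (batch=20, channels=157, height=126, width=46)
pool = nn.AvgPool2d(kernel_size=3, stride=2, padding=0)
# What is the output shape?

Input shape: (20, 157, 126, 46)
Output shape: (20, 157, 62, 22)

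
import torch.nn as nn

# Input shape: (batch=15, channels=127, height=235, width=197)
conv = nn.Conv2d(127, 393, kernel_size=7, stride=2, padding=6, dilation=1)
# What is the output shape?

Input shape: (15, 127, 235, 197)
Output shape: (15, 393, 121, 102)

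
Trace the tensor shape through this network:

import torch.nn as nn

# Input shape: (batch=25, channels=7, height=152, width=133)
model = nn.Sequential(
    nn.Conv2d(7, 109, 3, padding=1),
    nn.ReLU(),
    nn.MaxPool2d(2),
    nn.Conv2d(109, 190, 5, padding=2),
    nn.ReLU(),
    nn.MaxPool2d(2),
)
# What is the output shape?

Input shape: (25, 7, 152, 133)
  -> after first Conv2d: (25, 109, 152, 133)
  -> after first MaxPool2d: (25, 109, 76, 66)
  -> after second Conv2d: (25, 190, 76, 66)
Output shape: (25, 190, 38, 33)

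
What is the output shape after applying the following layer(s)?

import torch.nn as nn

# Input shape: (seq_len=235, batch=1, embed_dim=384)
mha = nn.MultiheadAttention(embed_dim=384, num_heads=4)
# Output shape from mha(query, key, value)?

Input shape: (235, 1, 384)
Output shape: (235, 1, 384)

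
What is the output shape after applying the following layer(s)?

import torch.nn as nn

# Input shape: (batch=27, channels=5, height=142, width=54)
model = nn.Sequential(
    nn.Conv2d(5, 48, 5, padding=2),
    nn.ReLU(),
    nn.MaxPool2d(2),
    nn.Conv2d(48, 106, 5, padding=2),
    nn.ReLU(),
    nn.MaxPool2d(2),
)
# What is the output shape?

Input shape: (27, 5, 142, 54)
  -> after first Conv2d: (27, 48, 142, 54)
  -> after first MaxPool2d: (27, 48, 71, 27)
  -> after second Conv2d: (27, 106, 71, 27)
Output shape: (27, 106, 35, 13)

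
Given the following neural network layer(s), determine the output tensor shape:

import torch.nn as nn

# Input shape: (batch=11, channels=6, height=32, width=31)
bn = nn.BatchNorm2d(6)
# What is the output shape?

Input shape: (11, 6, 32, 31)
Output shape: (11, 6, 32, 31)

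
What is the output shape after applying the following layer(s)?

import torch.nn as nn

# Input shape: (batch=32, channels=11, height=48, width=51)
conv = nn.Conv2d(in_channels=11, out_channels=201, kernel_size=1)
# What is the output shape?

Input shape: (32, 11, 48, 51)
Output shape: (32, 201, 48, 51)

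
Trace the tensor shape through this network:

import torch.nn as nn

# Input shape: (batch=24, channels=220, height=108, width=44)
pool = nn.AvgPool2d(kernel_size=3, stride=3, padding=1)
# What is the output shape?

Input shape: (24, 220, 108, 44)
Output shape: (24, 220, 36, 15)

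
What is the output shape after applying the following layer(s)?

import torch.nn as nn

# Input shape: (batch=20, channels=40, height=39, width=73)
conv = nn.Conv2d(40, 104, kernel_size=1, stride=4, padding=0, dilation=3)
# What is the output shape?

Input shape: (20, 40, 39, 73)
Output shape: (20, 104, 10, 19)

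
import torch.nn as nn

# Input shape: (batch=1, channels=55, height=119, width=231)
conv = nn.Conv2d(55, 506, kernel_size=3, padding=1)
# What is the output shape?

Input shape: (1, 55, 119, 231)
Output shape: (1, 506, 119, 231)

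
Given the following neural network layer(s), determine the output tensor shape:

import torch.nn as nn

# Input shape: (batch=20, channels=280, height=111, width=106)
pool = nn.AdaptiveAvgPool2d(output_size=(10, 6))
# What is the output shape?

Input shape: (20, 280, 111, 106)
Output shape: (20, 280, 10, 6)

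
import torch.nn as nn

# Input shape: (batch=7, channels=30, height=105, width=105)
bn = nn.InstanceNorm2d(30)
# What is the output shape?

Input shape: (7, 30, 105, 105)
Output shape: (7, 30, 105, 105)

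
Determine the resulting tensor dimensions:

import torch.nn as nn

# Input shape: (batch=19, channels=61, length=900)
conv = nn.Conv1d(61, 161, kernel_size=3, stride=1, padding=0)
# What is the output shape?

Input shape: (19, 61, 900)
Output shape: (19, 161, 898)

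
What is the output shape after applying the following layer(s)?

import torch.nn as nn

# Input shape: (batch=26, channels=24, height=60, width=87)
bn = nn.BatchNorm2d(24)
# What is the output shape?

Input shape: (26, 24, 60, 87)
Output shape: (26, 24, 60, 87)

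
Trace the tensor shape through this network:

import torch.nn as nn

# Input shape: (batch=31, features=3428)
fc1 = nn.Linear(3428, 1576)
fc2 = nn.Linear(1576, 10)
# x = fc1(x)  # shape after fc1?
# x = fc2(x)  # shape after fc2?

Input shape: (31, 3428)
  -> after fc1: (31, 1576)
Output shape: (31, 10)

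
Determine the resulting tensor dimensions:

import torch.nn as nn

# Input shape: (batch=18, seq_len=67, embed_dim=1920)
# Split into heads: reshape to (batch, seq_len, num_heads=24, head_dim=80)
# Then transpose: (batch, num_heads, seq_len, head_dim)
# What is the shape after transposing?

Input shape: (18, 67, 1920)
  -> after reshape: (18, 67, 24, 80)
Output shape: (18, 24, 67, 80)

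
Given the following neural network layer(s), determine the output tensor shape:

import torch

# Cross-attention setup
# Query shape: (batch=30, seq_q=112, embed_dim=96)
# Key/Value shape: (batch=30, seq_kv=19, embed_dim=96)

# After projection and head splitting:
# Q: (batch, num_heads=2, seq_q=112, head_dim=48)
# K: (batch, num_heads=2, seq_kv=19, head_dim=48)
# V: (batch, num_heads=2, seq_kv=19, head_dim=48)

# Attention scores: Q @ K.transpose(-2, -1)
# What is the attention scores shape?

Input shape: (30, 112, 96)
Output shape: (30, 2, 112, 19)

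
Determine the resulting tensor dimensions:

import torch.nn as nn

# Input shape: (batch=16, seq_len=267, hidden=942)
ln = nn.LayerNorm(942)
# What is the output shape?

Input shape: (16, 267, 942)
Output shape: (16, 267, 942)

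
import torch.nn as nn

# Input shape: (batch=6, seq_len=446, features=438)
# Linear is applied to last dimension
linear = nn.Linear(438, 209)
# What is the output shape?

Input shape: (6, 446, 438)
Output shape: (6, 446, 209)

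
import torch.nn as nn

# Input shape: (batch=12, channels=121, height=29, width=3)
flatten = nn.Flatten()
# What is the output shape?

Input shape: (12, 121, 29, 3)
Output shape: (12, 10527)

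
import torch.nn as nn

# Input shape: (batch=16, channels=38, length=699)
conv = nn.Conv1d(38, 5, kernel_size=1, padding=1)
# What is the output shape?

Input shape: (16, 38, 699)
Output shape: (16, 5, 701)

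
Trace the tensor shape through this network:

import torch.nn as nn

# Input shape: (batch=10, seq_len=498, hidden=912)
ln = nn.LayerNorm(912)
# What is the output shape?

Input shape: (10, 498, 912)
Output shape: (10, 498, 912)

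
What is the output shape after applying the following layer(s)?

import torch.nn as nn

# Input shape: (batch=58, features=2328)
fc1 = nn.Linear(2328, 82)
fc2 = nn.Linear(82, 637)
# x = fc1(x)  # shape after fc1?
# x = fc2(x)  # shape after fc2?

Input shape: (58, 2328)
  -> after fc1: (58, 82)
Output shape: (58, 637)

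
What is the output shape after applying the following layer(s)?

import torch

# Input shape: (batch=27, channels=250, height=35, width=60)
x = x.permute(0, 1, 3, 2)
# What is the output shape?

Input shape: (27, 250, 35, 60)
Output shape: (27, 250, 60, 35)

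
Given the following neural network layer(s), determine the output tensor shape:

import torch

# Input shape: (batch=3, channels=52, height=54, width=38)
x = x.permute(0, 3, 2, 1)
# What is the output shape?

Input shape: (3, 52, 54, 38)
Output shape: (3, 38, 54, 52)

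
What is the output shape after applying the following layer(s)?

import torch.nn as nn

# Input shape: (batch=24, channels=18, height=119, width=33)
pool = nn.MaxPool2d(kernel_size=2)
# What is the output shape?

Input shape: (24, 18, 119, 33)
Output shape: (24, 18, 59, 16)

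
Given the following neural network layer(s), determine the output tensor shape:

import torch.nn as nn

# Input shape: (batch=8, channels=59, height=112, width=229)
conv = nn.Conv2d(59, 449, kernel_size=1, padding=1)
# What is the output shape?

Input shape: (8, 59, 112, 229)
Output shape: (8, 449, 114, 231)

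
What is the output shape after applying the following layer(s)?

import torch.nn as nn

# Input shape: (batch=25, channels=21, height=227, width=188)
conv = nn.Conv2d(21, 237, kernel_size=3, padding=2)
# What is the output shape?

Input shape: (25, 21, 227, 188)
Output shape: (25, 237, 229, 190)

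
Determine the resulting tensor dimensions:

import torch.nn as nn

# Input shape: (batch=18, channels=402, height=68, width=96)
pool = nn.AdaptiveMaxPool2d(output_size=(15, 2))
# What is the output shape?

Input shape: (18, 402, 68, 96)
Output shape: (18, 402, 15, 2)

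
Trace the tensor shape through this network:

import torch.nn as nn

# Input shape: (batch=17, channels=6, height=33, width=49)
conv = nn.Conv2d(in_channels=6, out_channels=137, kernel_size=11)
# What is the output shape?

Input shape: (17, 6, 33, 49)
Output shape: (17, 137, 23, 39)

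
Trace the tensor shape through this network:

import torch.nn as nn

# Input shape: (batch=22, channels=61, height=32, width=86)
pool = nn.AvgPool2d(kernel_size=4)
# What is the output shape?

Input shape: (22, 61, 32, 86)
Output shape: (22, 61, 8, 21)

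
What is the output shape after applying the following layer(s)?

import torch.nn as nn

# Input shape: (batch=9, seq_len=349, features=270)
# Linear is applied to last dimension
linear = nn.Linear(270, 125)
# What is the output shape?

Input shape: (9, 349, 270)
Output shape: (9, 349, 125)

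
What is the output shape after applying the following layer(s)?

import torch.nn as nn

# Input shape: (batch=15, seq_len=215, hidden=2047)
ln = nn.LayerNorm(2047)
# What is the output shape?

Input shape: (15, 215, 2047)
Output shape: (15, 215, 2047)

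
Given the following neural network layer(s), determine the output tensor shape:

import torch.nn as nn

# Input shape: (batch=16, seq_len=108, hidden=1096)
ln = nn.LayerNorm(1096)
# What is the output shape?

Input shape: (16, 108, 1096)
Output shape: (16, 108, 1096)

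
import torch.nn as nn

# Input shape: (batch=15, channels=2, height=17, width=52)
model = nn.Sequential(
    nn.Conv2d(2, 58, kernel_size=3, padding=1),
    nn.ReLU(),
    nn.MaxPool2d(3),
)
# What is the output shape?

Input shape: (15, 2, 17, 52)
  -> after Conv2d: (15, 58, 17, 52)
  -> after ReLU: (15, 58, 17, 52)
Output shape: (15, 58, 5, 17)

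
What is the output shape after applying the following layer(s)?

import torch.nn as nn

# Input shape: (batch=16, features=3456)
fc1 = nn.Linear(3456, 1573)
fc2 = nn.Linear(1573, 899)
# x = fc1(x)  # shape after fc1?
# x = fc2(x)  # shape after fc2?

Input shape: (16, 3456)
  -> after fc1: (16, 1573)
Output shape: (16, 899)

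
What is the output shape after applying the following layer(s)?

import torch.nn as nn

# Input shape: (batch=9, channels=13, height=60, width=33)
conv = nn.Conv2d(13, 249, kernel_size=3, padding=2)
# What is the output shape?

Input shape: (9, 13, 60, 33)
Output shape: (9, 249, 62, 35)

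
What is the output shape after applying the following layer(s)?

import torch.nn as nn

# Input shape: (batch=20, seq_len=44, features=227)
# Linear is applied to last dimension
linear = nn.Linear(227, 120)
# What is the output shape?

Input shape: (20, 44, 227)
Output shape: (20, 44, 120)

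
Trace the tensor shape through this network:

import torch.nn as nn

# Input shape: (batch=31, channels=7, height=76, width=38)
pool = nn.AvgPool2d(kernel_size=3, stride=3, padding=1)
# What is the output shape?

Input shape: (31, 7, 76, 38)
Output shape: (31, 7, 26, 13)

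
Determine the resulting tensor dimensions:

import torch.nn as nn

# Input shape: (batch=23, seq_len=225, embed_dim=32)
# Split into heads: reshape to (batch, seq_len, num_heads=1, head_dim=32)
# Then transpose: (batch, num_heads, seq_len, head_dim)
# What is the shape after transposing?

Input shape: (23, 225, 32)
  -> after reshape: (23, 225, 1, 32)
Output shape: (23, 1, 225, 32)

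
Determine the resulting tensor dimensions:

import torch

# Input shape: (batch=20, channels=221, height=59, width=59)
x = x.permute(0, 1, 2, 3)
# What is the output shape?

Input shape: (20, 221, 59, 59)
Output shape: (20, 221, 59, 59)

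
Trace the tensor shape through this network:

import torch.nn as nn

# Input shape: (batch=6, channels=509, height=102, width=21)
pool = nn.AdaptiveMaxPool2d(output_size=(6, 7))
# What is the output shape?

Input shape: (6, 509, 102, 21)
Output shape: (6, 509, 6, 7)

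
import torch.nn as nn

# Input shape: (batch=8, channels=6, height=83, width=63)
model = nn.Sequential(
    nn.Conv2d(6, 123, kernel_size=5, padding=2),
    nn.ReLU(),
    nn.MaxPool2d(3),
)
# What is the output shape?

Input shape: (8, 6, 83, 63)
  -> after Conv2d: (8, 123, 83, 63)
  -> after ReLU: (8, 123, 83, 63)
Output shape: (8, 123, 27, 21)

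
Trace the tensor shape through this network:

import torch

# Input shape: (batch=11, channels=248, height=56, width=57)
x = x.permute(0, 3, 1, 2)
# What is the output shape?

Input shape: (11, 248, 56, 57)
Output shape: (11, 57, 248, 56)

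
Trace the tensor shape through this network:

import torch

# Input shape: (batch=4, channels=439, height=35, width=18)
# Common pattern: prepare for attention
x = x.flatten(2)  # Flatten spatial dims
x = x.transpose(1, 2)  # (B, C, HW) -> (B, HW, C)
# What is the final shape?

Input shape: (4, 439, 35, 18)
  -> after flatten(2): (4, 439, 630)
Output shape: (4, 630, 439)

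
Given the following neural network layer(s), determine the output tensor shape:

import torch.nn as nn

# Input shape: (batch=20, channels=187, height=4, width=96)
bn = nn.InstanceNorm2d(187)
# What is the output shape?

Input shape: (20, 187, 4, 96)
Output shape: (20, 187, 4, 96)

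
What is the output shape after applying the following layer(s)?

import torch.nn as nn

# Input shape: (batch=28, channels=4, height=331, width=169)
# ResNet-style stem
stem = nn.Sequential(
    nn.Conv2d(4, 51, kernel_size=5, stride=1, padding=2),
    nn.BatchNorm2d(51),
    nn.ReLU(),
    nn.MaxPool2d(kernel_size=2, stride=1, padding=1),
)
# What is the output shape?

Input shape: (28, 4, 331, 169)
  -> after Conv2d 5x5 stride=1: (28, 51, 331, 169)
Output shape: (28, 51, 332, 170)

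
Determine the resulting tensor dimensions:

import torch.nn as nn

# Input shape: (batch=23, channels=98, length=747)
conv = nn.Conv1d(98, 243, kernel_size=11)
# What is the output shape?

Input shape: (23, 98, 747)
Output shape: (23, 243, 737)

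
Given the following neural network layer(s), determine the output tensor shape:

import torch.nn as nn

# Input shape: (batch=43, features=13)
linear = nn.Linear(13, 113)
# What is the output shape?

Input shape: (43, 13)
Output shape: (43, 113)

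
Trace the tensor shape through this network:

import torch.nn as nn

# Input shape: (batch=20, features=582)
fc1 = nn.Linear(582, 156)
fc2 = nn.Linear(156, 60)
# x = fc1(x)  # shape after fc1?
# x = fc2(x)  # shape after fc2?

Input shape: (20, 582)
  -> after fc1: (20, 156)
Output shape: (20, 60)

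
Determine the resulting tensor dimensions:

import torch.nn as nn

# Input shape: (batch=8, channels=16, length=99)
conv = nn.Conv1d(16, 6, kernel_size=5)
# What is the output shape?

Input shape: (8, 16, 99)
Output shape: (8, 6, 95)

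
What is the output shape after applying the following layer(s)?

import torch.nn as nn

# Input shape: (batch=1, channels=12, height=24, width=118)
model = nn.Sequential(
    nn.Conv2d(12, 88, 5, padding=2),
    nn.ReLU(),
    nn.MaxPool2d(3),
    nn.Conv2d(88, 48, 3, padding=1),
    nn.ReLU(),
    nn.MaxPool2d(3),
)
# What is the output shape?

Input shape: (1, 12, 24, 118)
  -> after first Conv2d: (1, 88, 24, 118)
  -> after first MaxPool2d: (1, 88, 8, 39)
  -> after second Conv2d: (1, 48, 8, 39)
Output shape: (1, 48, 2, 13)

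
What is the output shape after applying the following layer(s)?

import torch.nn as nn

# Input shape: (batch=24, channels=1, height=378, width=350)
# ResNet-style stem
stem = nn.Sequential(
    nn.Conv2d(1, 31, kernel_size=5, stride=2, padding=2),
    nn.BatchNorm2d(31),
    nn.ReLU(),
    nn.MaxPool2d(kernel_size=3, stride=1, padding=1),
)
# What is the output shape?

Input shape: (24, 1, 378, 350)
  -> after Conv2d 5x5 stride=2: (24, 31, 189, 175)
Output shape: (24, 31, 189, 175)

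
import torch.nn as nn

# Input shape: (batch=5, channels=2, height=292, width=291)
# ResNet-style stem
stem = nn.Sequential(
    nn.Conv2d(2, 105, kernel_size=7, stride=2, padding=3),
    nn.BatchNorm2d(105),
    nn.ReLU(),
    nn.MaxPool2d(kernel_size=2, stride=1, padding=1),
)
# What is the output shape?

Input shape: (5, 2, 292, 291)
  -> after Conv2d 7x7 stride=2: (5, 105, 146, 146)
Output shape: (5, 105, 147, 147)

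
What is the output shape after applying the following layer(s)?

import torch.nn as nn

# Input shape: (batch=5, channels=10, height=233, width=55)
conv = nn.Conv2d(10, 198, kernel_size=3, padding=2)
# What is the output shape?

Input shape: (5, 10, 233, 55)
Output shape: (5, 198, 235, 57)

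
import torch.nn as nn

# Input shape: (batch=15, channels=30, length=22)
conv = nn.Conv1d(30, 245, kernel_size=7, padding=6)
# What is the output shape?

Input shape: (15, 30, 22)
Output shape: (15, 245, 28)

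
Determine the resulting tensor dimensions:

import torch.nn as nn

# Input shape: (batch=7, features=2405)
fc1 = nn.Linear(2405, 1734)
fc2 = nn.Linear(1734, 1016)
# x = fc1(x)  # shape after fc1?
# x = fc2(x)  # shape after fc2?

Input shape: (7, 2405)
  -> after fc1: (7, 1734)
Output shape: (7, 1016)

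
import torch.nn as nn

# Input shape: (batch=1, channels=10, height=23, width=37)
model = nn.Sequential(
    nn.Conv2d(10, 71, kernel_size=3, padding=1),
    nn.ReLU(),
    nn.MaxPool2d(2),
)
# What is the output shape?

Input shape: (1, 10, 23, 37)
  -> after Conv2d: (1, 71, 23, 37)
  -> after ReLU: (1, 71, 23, 37)
Output shape: (1, 71, 11, 18)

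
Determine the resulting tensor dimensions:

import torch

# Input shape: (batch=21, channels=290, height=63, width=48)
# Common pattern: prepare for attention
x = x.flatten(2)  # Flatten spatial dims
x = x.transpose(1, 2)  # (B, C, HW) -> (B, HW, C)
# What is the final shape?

Input shape: (21, 290, 63, 48)
  -> after flatten(2): (21, 290, 3024)
Output shape: (21, 3024, 290)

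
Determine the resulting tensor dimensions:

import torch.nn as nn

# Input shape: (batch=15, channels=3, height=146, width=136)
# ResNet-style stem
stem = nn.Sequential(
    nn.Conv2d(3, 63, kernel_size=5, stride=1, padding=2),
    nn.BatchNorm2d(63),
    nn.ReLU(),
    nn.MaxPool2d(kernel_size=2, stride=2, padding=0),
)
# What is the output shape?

Input shape: (15, 3, 146, 136)
  -> after Conv2d 5x5 stride=1: (15, 63, 146, 136)
Output shape: (15, 63, 73, 68)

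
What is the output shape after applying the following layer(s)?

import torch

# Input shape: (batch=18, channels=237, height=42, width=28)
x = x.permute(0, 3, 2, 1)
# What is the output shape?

Input shape: (18, 237, 42, 28)
Output shape: (18, 28, 42, 237)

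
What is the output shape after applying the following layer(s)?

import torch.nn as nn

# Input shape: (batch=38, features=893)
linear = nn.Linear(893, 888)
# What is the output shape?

Input shape: (38, 893)
Output shape: (38, 888)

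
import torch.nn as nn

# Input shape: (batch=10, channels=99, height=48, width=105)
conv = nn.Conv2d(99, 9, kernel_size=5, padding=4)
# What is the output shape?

Input shape: (10, 99, 48, 105)
Output shape: (10, 9, 52, 109)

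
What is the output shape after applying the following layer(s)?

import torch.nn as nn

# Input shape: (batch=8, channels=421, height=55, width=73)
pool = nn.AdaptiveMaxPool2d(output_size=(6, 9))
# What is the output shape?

Input shape: (8, 421, 55, 73)
Output shape: (8, 421, 6, 9)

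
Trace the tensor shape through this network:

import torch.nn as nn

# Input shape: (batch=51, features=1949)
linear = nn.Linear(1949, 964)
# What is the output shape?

Input shape: (51, 1949)
Output shape: (51, 964)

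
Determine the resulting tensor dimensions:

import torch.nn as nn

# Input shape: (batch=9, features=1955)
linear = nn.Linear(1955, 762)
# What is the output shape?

Input shape: (9, 1955)
Output shape: (9, 762)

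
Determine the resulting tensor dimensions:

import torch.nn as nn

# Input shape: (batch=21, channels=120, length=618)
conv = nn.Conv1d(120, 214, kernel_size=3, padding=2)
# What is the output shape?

Input shape: (21, 120, 618)
Output shape: (21, 214, 620)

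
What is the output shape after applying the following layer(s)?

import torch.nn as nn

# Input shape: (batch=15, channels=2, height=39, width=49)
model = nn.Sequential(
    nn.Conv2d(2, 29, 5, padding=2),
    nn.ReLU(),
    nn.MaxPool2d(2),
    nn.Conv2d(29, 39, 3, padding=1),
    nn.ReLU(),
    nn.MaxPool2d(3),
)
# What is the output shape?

Input shape: (15, 2, 39, 49)
  -> after first Conv2d: (15, 29, 39, 49)
  -> after first MaxPool2d: (15, 29, 19, 24)
  -> after second Conv2d: (15, 39, 19, 24)
Output shape: (15, 39, 6, 8)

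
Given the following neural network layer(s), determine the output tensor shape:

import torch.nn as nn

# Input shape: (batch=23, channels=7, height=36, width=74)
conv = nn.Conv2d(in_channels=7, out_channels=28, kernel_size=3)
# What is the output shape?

Input shape: (23, 7, 36, 74)
Output shape: (23, 28, 34, 72)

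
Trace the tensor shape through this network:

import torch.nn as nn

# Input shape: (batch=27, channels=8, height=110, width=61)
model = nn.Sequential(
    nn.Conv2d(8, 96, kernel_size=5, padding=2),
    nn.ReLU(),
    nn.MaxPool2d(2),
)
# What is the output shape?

Input shape: (27, 8, 110, 61)
  -> after Conv2d: (27, 96, 110, 61)
  -> after ReLU: (27, 96, 110, 61)
Output shape: (27, 96, 55, 30)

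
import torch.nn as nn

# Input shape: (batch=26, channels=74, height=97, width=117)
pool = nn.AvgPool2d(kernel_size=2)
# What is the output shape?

Input shape: (26, 74, 97, 117)
Output shape: (26, 74, 48, 58)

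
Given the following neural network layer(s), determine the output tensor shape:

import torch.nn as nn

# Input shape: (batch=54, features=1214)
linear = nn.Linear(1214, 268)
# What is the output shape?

Input shape: (54, 1214)
Output shape: (54, 268)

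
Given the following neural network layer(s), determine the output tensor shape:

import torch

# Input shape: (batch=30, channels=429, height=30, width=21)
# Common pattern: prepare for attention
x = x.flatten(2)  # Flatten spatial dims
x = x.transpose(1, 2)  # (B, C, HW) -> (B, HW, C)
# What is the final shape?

Input shape: (30, 429, 30, 21)
  -> after flatten(2): (30, 429, 630)
Output shape: (30, 630, 429)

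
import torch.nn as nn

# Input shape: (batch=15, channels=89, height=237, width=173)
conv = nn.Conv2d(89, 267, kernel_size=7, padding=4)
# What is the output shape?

Input shape: (15, 89, 237, 173)
Output shape: (15, 267, 239, 175)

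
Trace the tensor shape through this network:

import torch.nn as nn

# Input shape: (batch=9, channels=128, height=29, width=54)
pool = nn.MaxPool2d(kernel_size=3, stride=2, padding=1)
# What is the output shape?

Input shape: (9, 128, 29, 54)
Output shape: (9, 128, 15, 27)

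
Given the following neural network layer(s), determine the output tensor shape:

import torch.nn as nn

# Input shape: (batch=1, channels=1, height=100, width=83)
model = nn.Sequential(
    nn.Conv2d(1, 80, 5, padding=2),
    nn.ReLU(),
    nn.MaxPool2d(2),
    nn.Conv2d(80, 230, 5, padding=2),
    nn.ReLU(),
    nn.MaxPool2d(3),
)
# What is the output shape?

Input shape: (1, 1, 100, 83)
  -> after first Conv2d: (1, 80, 100, 83)
  -> after first MaxPool2d: (1, 80, 50, 41)
  -> after second Conv2d: (1, 230, 50, 41)
Output shape: (1, 230, 16, 13)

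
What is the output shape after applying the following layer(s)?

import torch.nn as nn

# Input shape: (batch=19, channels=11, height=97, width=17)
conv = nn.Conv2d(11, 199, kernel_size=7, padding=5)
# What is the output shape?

Input shape: (19, 11, 97, 17)
Output shape: (19, 199, 101, 21)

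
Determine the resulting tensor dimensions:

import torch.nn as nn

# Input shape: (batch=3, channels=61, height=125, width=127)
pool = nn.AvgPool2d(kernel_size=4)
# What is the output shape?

Input shape: (3, 61, 125, 127)
Output shape: (3, 61, 31, 31)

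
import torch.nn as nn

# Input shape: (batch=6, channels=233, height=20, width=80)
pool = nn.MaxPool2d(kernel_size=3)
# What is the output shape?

Input shape: (6, 233, 20, 80)
Output shape: (6, 233, 6, 26)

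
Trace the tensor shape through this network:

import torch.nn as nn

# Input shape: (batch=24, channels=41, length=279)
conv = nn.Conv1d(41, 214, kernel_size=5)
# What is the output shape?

Input shape: (24, 41, 279)
Output shape: (24, 214, 275)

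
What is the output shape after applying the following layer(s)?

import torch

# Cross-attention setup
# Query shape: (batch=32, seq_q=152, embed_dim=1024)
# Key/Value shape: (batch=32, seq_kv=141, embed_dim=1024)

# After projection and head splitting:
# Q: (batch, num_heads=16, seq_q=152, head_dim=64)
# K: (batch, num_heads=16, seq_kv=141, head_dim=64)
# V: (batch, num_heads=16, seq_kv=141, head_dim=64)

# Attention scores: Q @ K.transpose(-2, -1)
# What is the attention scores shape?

Input shape: (32, 152, 1024)
Output shape: (32, 16, 152, 141)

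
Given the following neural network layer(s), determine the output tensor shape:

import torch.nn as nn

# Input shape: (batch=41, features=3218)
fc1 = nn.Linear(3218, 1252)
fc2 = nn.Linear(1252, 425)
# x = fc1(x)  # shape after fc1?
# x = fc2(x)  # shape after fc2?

Input shape: (41, 3218)
  -> after fc1: (41, 1252)
Output shape: (41, 425)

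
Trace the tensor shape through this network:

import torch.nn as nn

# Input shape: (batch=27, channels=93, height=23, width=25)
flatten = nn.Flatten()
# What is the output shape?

Input shape: (27, 93, 23, 25)
Output shape: (27, 53475)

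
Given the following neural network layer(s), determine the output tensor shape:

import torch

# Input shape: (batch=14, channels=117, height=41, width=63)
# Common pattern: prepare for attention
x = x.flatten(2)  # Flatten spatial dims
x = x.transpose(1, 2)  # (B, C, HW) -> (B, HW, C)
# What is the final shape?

Input shape: (14, 117, 41, 63)
  -> after flatten(2): (14, 117, 2583)
Output shape: (14, 2583, 117)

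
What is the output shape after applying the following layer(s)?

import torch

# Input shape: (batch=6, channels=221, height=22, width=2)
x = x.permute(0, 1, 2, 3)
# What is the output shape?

Input shape: (6, 221, 22, 2)
Output shape: (6, 221, 22, 2)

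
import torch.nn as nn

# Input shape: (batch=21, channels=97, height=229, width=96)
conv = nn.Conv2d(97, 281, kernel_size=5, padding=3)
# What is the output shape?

Input shape: (21, 97, 229, 96)
Output shape: (21, 281, 231, 98)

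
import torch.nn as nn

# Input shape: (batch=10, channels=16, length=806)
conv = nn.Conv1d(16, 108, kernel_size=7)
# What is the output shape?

Input shape: (10, 16, 806)
Output shape: (10, 108, 800)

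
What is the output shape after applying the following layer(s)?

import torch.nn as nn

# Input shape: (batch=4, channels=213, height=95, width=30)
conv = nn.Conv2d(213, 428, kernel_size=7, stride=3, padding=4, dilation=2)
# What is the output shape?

Input shape: (4, 213, 95, 30)
Output shape: (4, 428, 31, 9)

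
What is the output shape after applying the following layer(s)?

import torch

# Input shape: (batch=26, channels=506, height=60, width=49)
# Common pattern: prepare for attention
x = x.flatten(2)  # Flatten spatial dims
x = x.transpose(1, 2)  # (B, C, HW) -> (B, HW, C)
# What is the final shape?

Input shape: (26, 506, 60, 49)
  -> after flatten(2): (26, 506, 2940)
Output shape: (26, 2940, 506)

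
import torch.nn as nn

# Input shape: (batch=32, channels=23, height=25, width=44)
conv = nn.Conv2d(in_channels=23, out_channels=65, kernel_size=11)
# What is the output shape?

Input shape: (32, 23, 25, 44)
Output shape: (32, 65, 15, 34)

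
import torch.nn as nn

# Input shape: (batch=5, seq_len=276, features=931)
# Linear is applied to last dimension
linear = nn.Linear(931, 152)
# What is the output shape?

Input shape: (5, 276, 931)
Output shape: (5, 276, 152)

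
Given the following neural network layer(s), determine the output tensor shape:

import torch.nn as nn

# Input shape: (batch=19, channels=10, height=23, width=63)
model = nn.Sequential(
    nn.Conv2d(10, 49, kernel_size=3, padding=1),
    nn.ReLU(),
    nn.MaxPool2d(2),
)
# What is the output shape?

Input shape: (19, 10, 23, 63)
  -> after Conv2d: (19, 49, 23, 63)
  -> after ReLU: (19, 49, 23, 63)
Output shape: (19, 49, 11, 31)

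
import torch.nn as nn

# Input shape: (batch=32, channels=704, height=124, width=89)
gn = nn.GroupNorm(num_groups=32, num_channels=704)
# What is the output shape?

Input shape: (32, 704, 124, 89)
Output shape: (32, 704, 124, 89)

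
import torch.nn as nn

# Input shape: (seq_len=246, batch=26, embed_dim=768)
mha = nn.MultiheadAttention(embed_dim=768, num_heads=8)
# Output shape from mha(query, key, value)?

Input shape: (246, 26, 768)
Output shape: (246, 26, 768)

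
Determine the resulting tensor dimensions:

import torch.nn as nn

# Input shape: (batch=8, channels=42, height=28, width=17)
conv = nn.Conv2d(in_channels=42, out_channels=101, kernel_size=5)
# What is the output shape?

Input shape: (8, 42, 28, 17)
Output shape: (8, 101, 24, 13)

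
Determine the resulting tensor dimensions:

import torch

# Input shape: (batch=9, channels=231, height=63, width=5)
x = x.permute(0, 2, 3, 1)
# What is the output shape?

Input shape: (9, 231, 63, 5)
Output shape: (9, 63, 5, 231)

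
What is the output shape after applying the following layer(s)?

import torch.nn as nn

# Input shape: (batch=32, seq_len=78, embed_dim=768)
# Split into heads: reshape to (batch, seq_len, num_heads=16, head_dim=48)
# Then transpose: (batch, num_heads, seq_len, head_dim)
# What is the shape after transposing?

Input shape: (32, 78, 768)
  -> after reshape: (32, 78, 16, 48)
Output shape: (32, 16, 78, 48)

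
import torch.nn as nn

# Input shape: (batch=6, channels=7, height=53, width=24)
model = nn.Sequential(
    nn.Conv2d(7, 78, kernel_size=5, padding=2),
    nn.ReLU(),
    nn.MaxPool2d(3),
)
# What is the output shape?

Input shape: (6, 7, 53, 24)
  -> after Conv2d: (6, 78, 53, 24)
  -> after ReLU: (6, 78, 53, 24)
Output shape: (6, 78, 17, 8)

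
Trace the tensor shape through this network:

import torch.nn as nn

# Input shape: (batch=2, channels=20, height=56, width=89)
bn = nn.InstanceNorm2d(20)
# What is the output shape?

Input shape: (2, 20, 56, 89)
Output shape: (2, 20, 56, 89)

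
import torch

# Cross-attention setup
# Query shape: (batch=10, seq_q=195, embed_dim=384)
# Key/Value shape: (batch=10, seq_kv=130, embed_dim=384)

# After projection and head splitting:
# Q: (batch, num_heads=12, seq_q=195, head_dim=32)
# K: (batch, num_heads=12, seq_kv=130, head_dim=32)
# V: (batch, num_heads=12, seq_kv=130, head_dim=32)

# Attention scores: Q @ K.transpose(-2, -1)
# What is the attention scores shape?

Input shape: (10, 195, 384)
Output shape: (10, 12, 195, 130)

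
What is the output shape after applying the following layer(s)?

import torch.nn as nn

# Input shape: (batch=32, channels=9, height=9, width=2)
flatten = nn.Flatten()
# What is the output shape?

Input shape: (32, 9, 9, 2)
Output shape: (32, 162)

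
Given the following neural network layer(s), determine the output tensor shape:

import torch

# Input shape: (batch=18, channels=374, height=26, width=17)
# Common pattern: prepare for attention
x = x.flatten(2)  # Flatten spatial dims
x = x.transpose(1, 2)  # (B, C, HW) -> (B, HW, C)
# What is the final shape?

Input shape: (18, 374, 26, 17)
  -> after flatten(2): (18, 374, 442)
Output shape: (18, 442, 374)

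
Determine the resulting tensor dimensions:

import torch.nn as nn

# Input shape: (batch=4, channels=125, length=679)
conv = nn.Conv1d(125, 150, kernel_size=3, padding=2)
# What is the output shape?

Input shape: (4, 125, 679)
Output shape: (4, 150, 681)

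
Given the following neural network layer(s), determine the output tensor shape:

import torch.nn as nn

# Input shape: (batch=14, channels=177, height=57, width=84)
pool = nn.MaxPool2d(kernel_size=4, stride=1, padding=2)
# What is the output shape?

Input shape: (14, 177, 57, 84)
Output shape: (14, 177, 58, 85)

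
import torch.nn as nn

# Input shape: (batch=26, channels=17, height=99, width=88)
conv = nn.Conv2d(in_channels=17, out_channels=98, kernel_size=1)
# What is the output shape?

Input shape: (26, 17, 99, 88)
Output shape: (26, 98, 99, 88)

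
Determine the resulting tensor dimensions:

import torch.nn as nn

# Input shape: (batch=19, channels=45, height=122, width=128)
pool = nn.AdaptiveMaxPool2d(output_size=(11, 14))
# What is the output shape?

Input shape: (19, 45, 122, 128)
Output shape: (19, 45, 11, 14)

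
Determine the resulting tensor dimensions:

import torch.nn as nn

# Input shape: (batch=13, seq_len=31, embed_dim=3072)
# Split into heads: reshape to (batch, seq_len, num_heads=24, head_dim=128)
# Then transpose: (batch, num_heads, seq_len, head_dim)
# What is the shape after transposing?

Input shape: (13, 31, 3072)
  -> after reshape: (13, 31, 24, 128)
Output shape: (13, 24, 31, 128)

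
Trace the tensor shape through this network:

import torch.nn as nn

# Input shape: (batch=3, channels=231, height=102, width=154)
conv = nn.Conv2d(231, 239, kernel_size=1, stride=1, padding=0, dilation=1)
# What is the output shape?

Input shape: (3, 231, 102, 154)
Output shape: (3, 239, 102, 154)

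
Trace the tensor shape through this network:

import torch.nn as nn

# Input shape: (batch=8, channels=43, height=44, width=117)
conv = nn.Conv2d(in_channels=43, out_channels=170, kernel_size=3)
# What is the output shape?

Input shape: (8, 43, 44, 117)
Output shape: (8, 170, 42, 115)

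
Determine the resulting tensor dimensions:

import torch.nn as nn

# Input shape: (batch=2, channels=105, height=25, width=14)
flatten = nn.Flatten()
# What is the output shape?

Input shape: (2, 105, 25, 14)
Output shape: (2, 36750)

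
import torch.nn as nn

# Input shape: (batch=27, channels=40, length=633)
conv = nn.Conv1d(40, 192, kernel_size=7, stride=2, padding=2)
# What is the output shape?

Input shape: (27, 40, 633)
Output shape: (27, 192, 316)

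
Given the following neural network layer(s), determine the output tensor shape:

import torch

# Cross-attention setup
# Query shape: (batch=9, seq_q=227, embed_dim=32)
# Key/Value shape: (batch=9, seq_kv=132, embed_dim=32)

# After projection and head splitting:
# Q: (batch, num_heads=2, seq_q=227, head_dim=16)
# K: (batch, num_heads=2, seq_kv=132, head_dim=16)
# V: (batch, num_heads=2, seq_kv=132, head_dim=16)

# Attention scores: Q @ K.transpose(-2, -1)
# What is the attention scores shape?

Input shape: (9, 227, 32)
Output shape: (9, 2, 227, 132)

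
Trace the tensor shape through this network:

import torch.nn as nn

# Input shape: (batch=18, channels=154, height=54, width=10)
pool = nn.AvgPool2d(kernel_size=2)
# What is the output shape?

Input shape: (18, 154, 54, 10)
Output shape: (18, 154, 27, 5)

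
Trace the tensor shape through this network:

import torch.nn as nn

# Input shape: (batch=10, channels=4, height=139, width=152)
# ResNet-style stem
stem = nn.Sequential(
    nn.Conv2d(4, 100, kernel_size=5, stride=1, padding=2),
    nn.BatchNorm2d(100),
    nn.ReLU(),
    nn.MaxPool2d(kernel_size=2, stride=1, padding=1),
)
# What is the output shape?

Input shape: (10, 4, 139, 152)
  -> after Conv2d 5x5 stride=1: (10, 100, 139, 152)
Output shape: (10, 100, 140, 153)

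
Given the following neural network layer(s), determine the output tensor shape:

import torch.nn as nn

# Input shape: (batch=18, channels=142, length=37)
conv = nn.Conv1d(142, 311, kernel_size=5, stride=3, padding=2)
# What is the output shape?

Input shape: (18, 142, 37)
Output shape: (18, 311, 13)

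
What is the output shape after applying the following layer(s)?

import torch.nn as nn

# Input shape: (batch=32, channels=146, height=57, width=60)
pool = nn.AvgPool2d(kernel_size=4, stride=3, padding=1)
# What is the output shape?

Input shape: (32, 146, 57, 60)
Output shape: (32, 146, 19, 20)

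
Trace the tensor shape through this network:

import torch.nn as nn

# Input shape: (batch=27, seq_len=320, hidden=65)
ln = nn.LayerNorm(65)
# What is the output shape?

Input shape: (27, 320, 65)
Output shape: (27, 320, 65)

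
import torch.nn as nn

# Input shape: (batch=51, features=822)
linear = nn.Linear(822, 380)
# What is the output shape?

Input shape: (51, 822)
Output shape: (51, 380)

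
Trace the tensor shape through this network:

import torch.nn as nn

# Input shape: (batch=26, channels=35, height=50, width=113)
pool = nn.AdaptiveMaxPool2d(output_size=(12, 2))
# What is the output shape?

Input shape: (26, 35, 50, 113)
Output shape: (26, 35, 12, 2)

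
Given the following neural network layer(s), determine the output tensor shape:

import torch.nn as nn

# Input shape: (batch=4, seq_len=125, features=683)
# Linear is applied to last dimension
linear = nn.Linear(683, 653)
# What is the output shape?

Input shape: (4, 125, 683)
Output shape: (4, 125, 653)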